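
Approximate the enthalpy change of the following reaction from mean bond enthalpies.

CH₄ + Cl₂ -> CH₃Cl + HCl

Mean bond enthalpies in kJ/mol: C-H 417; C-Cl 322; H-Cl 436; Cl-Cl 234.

ΔH ≈ −107 kJ

Bonds broken (reactants):
  C-H: 4 × 417 = 1668
  Cl-Cl: 1 × 234 = 234
  Σ(broken) = 1902 kJ
Bonds formed (products):
  C-Cl: 1 × 322 = 322
  C-H: 3 × 417 = 1251
  H-Cl: 1 × 436 = 436
  Σ(formed) = 2009 kJ
ΔH = Σ(broken) − Σ(formed) = 1902 − 2009 = −107 kJ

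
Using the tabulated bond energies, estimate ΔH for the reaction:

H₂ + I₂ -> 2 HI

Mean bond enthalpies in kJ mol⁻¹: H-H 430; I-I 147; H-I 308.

Bonds broken (reactants):
  H-H: 1 × 430 = 430
  I-I: 1 × 147 = 147
  Σ(broken) = 577 kJ
Bonds formed (products):
  H-I: 2 × 308 = 616
  Σ(formed) = 616 kJ
ΔH = Σ(broken) − Σ(formed) = 577 − 616 = −39 kJ

ΔH ≈ −39 kJ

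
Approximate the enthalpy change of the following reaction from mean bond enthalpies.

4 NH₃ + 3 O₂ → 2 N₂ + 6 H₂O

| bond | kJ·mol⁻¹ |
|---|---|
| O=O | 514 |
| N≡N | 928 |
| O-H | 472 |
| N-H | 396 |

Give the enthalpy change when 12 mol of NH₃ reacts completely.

Bonds broken (reactants):
  N-H: 12 × 396 = 4752
  O=O: 3 × 514 = 1542
  Σ(broken) = 6294 kJ
Bonds formed (products):
  N≡N: 2 × 928 = 1856
  O-H: 12 × 472 = 5664
  Σ(formed) = 7520 kJ
ΔH = Σ(broken) − Σ(formed) = 6294 − 7520 = −1226 kJ
For 3× the reaction as written: 3 × (−1226) = −3678 kJ

ΔH = −3678 kJ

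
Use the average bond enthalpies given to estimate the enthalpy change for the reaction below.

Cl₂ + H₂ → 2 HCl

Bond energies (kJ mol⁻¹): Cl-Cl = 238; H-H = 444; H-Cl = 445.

ΔH ≈ −208 kJ

Bonds broken (reactants):
  Cl-Cl: 1 × 238 = 238
  H-H: 1 × 444 = 444
  Σ(broken) = 682 kJ
Bonds formed (products):
  H-Cl: 2 × 445 = 890
  Σ(formed) = 890 kJ
ΔH = Σ(broken) − Σ(formed) = 682 − 890 = −208 kJ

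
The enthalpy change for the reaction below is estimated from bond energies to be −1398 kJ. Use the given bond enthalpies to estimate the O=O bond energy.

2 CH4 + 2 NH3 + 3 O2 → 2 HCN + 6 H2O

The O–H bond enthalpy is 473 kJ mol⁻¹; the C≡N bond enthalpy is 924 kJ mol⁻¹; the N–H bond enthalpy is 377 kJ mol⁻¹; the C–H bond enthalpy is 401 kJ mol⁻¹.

Let D be the O=O bond energy.
Σ(broken) = 8×401 + 6×377 + 3×D = 5470 + 3D
Σ(formed) = 2×924 + 2×401 + 12×473 = 8326
ΔH = Σ(broken) − Σ(formed) = (5470 + 3D) − (8326) = −2856 + 3D
Setting this equal to −1398 kJ gives 3D = 1458, so D = 486 kJ/mol.

D(O=O) ≈ 486 kJ/mol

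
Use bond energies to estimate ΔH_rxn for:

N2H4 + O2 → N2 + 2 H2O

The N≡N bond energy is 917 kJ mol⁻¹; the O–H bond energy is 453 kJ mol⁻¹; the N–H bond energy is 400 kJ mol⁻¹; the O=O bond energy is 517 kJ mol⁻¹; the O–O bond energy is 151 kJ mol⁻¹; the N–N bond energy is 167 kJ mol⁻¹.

Bonds broken (reactants):
  N–H: 4 × 400 = 1600
  N–N: 1 × 167 = 167
  O=O: 1 × 517 = 517
  Σ(broken) = 2284 kJ
Bonds formed (products):
  N≡N: 1 × 917 = 917
  O–H: 4 × 453 = 1812
  Σ(formed) = 2729 kJ
ΔH = Σ(broken) − Σ(formed) = 2284 − 2729 = −445 kJ

ΔH ≈ −445 kJ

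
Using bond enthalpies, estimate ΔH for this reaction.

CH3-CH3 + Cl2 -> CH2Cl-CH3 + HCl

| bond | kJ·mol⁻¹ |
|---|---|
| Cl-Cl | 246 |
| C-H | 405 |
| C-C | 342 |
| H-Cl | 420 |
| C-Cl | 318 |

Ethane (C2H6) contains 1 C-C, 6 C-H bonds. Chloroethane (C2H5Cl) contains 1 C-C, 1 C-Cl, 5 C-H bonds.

ΔH ≈ −87 kJ

Bonds broken (reactants):
  C-C: 1 × 342 = 342
  C-H: 6 × 405 = 2430
  Cl-Cl: 1 × 246 = 246
  Σ(broken) = 3018 kJ
Bonds formed (products):
  C-C: 1 × 342 = 342
  C-Cl: 1 × 318 = 318
  C-H: 5 × 405 = 2025
  H-Cl: 1 × 420 = 420
  Σ(formed) = 3105 kJ
ΔH = Σ(broken) − Σ(formed) = 3018 − 3105 = −87 kJ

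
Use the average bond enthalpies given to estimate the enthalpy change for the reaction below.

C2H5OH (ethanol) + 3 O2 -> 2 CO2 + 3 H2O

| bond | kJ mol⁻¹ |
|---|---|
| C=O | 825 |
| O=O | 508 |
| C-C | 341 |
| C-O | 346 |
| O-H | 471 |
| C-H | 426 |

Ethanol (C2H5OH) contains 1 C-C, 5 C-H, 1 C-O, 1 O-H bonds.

Bonds broken (reactants):
  C-C: 1 × 341 = 341
  C-H: 5 × 426 = 2130
  C-O: 1 × 346 = 346
  O-H: 1 × 471 = 471
  O=O: 3 × 508 = 1524
  Σ(broken) = 4812 kJ
Bonds formed (products):
  C=O: 4 × 825 = 3300
  O-H: 6 × 471 = 2826
  Σ(formed) = 6126 kJ
ΔH = Σ(broken) − Σ(formed) = 4812 − 6126 = −1314 kJ

ΔH ≈ −1314 kJ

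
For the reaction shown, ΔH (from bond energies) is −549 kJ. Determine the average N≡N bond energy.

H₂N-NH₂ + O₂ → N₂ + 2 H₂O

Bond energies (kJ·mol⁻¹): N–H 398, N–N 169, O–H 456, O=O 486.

D(N≡N) ≈ 972 kJ/mol

Let D be the N≡N bond energy.
Σ(broken) = 4×398 + 1×169 + 1×486 = 2247
Σ(formed) = 1×D + 4×456 = 1824 + D
ΔH = Σ(broken) − Σ(formed) = (2247) − (1824 + D) = +423 − D
Setting this equal to −549 kJ gives D = 972 kJ/mol.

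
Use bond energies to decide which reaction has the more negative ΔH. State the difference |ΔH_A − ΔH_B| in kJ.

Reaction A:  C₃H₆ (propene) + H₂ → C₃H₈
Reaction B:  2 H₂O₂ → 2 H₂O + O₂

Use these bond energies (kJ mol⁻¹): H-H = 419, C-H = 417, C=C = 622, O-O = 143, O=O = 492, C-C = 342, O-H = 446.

Reaction B, by 71 kJ

Reaction A:
  Bonds broken (reactants):
    C-C: 1 × 342 = 342
    C-H: 6 × 417 = 2502
    C=C: 1 × 622 = 622
    H-H: 1 × 419 = 419
    Σ(broken) = 3885 kJ
  Bonds formed (products):
    C-C: 2 × 342 = 684
    C-H: 8 × 417 = 3336
    Σ(formed) = 4020 kJ
  ΔH_A = 3885 − 4020 = −135 kJ
Reaction B:
  Bonds broken (reactants):
    O-H: 4 × 446 = 1784
    O-O: 2 × 143 = 286
    Σ(broken) = 2070 kJ
  Bonds formed (products):
    O-H: 4 × 446 = 1784
    O=O: 1 × 492 = 492
    Σ(formed) = 2276 kJ
  ΔH_B = 2070 − 2276 = −206 kJ
ΔH_A − ΔH_B = +71 kJ, so reaction B has the more negative ΔH; |ΔH_A − ΔH_B| = 71 kJ.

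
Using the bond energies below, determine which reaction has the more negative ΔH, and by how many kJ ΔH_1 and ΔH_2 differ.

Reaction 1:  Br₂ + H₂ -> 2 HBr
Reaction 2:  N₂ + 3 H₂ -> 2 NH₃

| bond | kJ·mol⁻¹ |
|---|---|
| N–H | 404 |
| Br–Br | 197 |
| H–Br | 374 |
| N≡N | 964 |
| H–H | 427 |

Reaction 2, by 55 kJ

Reaction 1:
  Bonds broken (reactants):
    Br–Br: 1 × 197 = 197
    H–H: 1 × 427 = 427
    Σ(broken) = 624 kJ
  Bonds formed (products):
    H–Br: 2 × 374 = 748
    Σ(formed) = 748 kJ
  ΔH_1 = 624 − 748 = −124 kJ
Reaction 2:
  Bonds broken (reactants):
    H–H: 3 × 427 = 1281
    N≡N: 1 × 964 = 964
    Σ(broken) = 2245 kJ
  Bonds formed (products):
    N–H: 6 × 404 = 2424
    Σ(formed) = 2424 kJ
  ΔH_2 = 2245 − 2424 = −179 kJ
ΔH_1 − ΔH_2 = +55 kJ, so reaction 2 has the more negative ΔH; |ΔH_1 − ΔH_2| = 55 kJ.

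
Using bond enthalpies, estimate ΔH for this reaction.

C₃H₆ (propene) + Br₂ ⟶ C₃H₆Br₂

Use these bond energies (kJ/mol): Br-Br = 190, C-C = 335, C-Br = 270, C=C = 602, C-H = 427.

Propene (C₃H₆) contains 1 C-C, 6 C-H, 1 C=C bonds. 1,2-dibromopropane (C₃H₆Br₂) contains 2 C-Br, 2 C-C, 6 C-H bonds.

ΔH ≈ −83 kJ

Bonds broken (reactants):
  Br-Br: 1 × 190 = 190
  C-C: 1 × 335 = 335
  C-H: 6 × 427 = 2562
  C=C: 1 × 602 = 602
  Σ(broken) = 3689 kJ
Bonds formed (products):
  C-Br: 2 × 270 = 540
  C-C: 2 × 335 = 670
  C-H: 6 × 427 = 2562
  Σ(formed) = 3772 kJ
ΔH = Σ(broken) − Σ(formed) = 3689 − 3772 = −83 kJ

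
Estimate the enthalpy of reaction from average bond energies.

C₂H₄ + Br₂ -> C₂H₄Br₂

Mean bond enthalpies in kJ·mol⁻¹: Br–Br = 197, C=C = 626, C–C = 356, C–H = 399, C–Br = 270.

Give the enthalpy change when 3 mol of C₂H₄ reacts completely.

ΔH = −219 kJ

Bonds broken (reactants):
  Br–Br: 1 × 197 = 197
  C–H: 4 × 399 = 1596
  C=C: 1 × 626 = 626
  Σ(broken) = 2419 kJ
Bonds formed (products):
  C–Br: 2 × 270 = 540
  C–C: 1 × 356 = 356
  C–H: 4 × 399 = 1596
  Σ(formed) = 2492 kJ
ΔH = Σ(broken) − Σ(formed) = 2419 − 2492 = −73 kJ
For 3× the reaction as written: 3 × (−73) = −219 kJ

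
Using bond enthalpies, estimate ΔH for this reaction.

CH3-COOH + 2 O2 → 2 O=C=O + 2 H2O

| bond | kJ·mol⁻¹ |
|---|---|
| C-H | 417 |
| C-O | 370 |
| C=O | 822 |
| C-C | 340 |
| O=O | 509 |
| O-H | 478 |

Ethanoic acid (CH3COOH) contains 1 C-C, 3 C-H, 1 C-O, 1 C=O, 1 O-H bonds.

Bonds broken (reactants):
  C-C: 1 × 340 = 340
  C-H: 3 × 417 = 1251
  C-O: 1 × 370 = 370
  C=O: 1 × 822 = 822
  O-H: 1 × 478 = 478
  O=O: 2 × 509 = 1018
  Σ(broken) = 4279 kJ
Bonds formed (products):
  C=O: 4 × 822 = 3288
  O-H: 4 × 478 = 1912
  Σ(formed) = 5200 kJ
ΔH = Σ(broken) − Σ(formed) = 4279 − 5200 = −921 kJ

ΔH ≈ −921 kJ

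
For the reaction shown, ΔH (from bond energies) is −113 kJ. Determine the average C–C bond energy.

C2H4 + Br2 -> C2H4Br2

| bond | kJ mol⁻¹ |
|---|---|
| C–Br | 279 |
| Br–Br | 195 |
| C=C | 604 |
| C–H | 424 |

Let D be the C–C bond energy.
Σ(broken) = 1×195 + 4×424 + 1×604 = 2495
Σ(formed) = 2×279 + 1×D + 4×424 = 2254 + D
ΔH = Σ(broken) − Σ(formed) = (2495) − (2254 + D) = +241 − D
Setting this equal to −113 kJ gives D = 354 kJ/mol.

D(C–C) ≈ 354 kJ/mol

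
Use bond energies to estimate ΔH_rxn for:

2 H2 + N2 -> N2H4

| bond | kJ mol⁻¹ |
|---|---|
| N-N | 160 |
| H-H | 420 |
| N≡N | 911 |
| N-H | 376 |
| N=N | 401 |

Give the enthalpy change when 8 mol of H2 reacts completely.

ΔH = +348 kJ

Bonds broken (reactants):
  H-H: 2 × 420 = 840
  N≡N: 1 × 911 = 911
  Σ(broken) = 1751 kJ
Bonds formed (products):
  N-H: 4 × 376 = 1504
  N-N: 1 × 160 = 160
  Σ(formed) = 1664 kJ
ΔH = Σ(broken) − Σ(formed) = 1751 − 1664 = +87 kJ
For 4× the reaction as written: 4 × (+87) = +348 kJ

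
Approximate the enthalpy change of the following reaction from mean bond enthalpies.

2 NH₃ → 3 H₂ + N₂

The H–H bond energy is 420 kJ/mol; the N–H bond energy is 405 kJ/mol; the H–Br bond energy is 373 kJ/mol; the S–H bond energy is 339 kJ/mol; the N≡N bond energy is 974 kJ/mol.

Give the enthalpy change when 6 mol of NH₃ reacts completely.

ΔH = +588 kJ

Bonds broken (reactants):
  N–H: 6 × 405 = 2430
  Σ(broken) = 2430 kJ
Bonds formed (products):
  H–H: 3 × 420 = 1260
  N≡N: 1 × 974 = 974
  Σ(formed) = 2234 kJ
ΔH = Σ(broken) − Σ(formed) = 2430 − 2234 = +196 kJ
For 3× the reaction as written: 3 × (+196) = +588 kJ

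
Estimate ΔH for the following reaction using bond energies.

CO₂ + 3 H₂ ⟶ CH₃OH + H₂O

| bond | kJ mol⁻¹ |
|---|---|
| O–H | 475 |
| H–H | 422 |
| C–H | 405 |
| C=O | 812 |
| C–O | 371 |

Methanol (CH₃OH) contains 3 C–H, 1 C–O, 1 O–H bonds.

Bonds broken (reactants):
  C=O: 2 × 812 = 1624
  H–H: 3 × 422 = 1266
  Σ(broken) = 2890 kJ
Bonds formed (products):
  C–H: 3 × 405 = 1215
  C–O: 1 × 371 = 371
  O–H: 3 × 475 = 1425
  Σ(formed) = 3011 kJ
ΔH = Σ(broken) − Σ(formed) = 2890 − 3011 = −121 kJ

ΔH ≈ −121 kJ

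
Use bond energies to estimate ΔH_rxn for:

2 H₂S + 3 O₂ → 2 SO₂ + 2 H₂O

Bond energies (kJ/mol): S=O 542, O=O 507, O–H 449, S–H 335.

ΔH ≈ −1103 kJ

Bonds broken (reactants):
  O=O: 3 × 507 = 1521
  S–H: 4 × 335 = 1340
  Σ(broken) = 2861 kJ
Bonds formed (products):
  O–H: 4 × 449 = 1796
  S=O: 4 × 542 = 2168
  Σ(formed) = 3964 kJ
ΔH = Σ(broken) − Σ(formed) = 2861 − 3964 = −1103 kJ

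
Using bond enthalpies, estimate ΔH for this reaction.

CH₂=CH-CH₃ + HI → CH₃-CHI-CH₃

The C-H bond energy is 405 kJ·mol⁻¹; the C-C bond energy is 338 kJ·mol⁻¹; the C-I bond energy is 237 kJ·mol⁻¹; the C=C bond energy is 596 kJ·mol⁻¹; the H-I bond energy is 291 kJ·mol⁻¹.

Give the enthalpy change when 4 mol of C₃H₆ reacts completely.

ΔH = −372 kJ

Bonds broken (reactants):
  C-C: 1 × 338 = 338
  C-H: 6 × 405 = 2430
  C=C: 1 × 596 = 596
  H-I: 1 × 291 = 291
  Σ(broken) = 3655 kJ
Bonds formed (products):
  C-C: 2 × 338 = 676
  C-H: 7 × 405 = 2835
  C-I: 1 × 237 = 237
  Σ(formed) = 3748 kJ
ΔH = Σ(broken) − Σ(formed) = 3655 − 3748 = −93 kJ
For 4× the reaction as written: 4 × (−93) = −372 kJ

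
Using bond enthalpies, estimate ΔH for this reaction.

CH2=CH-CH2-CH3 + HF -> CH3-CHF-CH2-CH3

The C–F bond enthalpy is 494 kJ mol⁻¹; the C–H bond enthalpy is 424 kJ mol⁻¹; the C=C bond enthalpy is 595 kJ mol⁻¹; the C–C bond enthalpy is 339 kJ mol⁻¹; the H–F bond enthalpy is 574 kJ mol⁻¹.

Bonds broken (reactants):
  C–C: 2 × 339 = 678
  C–H: 8 × 424 = 3392
  C=C: 1 × 595 = 595
  H–F: 1 × 574 = 574
  Σ(broken) = 5239 kJ
Bonds formed (products):
  C–C: 3 × 339 = 1017
  C–F: 1 × 494 = 494
  C–H: 9 × 424 = 3816
  Σ(formed) = 5327 kJ
ΔH = Σ(broken) − Σ(formed) = 5239 − 5327 = −88 kJ

ΔH ≈ −88 kJ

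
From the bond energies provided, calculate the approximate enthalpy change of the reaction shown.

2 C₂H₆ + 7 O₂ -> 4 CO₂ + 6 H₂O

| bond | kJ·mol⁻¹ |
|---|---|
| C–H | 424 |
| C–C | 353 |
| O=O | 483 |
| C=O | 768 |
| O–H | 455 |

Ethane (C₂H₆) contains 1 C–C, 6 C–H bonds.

ΔH ≈ −2429 kJ

Bonds broken (reactants):
  C–C: 2 × 353 = 706
  C–H: 12 × 424 = 5088
  O=O: 7 × 483 = 3381
  Σ(broken) = 9175 kJ
Bonds formed (products):
  C=O: 8 × 768 = 6144
  O–H: 12 × 455 = 5460
  Σ(formed) = 11604 kJ
ΔH = Σ(broken) − Σ(formed) = 9175 − 11604 = −2429 kJ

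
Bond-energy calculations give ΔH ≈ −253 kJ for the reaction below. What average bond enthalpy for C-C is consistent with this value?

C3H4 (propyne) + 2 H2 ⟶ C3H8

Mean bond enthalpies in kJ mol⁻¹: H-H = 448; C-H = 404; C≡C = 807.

Let D be the C-C bond energy.
Σ(broken) = 1×807 + 1×D + 4×404 + 2×448 = 3319 + D
Σ(formed) = 2×D + 8×404 = 3232 + 2D
ΔH = Σ(broken) − Σ(formed) = (3319 + D) − (3232 + 2D) = +87 − D
Setting this equal to −253 kJ gives D = 340 kJ/mol.

D(C-C) ≈ 340 kJ/mol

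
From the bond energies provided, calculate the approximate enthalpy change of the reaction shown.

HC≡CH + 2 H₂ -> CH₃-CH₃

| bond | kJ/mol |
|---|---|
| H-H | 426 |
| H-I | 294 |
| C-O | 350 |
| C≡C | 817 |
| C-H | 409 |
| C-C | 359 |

Bonds broken (reactants):
  C≡C: 1 × 817 = 817
  C-H: 2 × 409 = 818
  H-H: 2 × 426 = 852
  Σ(broken) = 2487 kJ
Bonds formed (products):
  C-C: 1 × 359 = 359
  C-H: 6 × 409 = 2454
  Σ(formed) = 2813 kJ
ΔH = Σ(broken) − Σ(formed) = 2487 − 2813 = −326 kJ

ΔH ≈ −326 kJ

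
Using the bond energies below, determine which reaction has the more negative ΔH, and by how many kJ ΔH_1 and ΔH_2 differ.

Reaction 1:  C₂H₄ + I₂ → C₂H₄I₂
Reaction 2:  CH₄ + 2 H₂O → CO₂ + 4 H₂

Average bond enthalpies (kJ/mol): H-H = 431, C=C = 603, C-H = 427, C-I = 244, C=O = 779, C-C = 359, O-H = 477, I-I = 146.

Reaction 1, by 432 kJ

Reaction 1:
  Bonds broken (reactants):
    C-H: 4 × 427 = 1708
    C=C: 1 × 603 = 603
    I-I: 1 × 146 = 146
    Σ(broken) = 2457 kJ
  Bonds formed (products):
    C-C: 1 × 359 = 359
    C-H: 4 × 427 = 1708
    C-I: 2 × 244 = 488
    Σ(formed) = 2555 kJ
  ΔH_1 = 2457 − 2555 = −98 kJ
Reaction 2:
  Bonds broken (reactants):
    C-H: 4 × 427 = 1708
    O-H: 4 × 477 = 1908
    Σ(broken) = 3616 kJ
  Bonds formed (products):
    C=O: 2 × 779 = 1558
    H-H: 4 × 431 = 1724
    Σ(formed) = 3282 kJ
  ΔH_2 = 3616 − 3282 = +334 kJ
ΔH_1 − ΔH_2 = −432 kJ, so reaction 1 has the more negative ΔH; |ΔH_1 − ΔH_2| = 432 kJ.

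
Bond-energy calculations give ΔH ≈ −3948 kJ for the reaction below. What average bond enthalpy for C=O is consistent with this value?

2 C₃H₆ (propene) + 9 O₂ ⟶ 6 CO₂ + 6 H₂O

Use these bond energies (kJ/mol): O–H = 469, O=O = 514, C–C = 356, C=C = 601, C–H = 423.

Let D be the C=O bond energy.
Σ(broken) = 2×356 + 12×423 + 2×601 + 9×514 = 11616
Σ(formed) = 12×D + 12×469 = 5628 + 12D
ΔH = Σ(broken) − Σ(formed) = (11616) − (5628 + 12D) = +5988 − 12D
Setting this equal to −3948 kJ gives 12D = 9936, so D = 828 kJ/mol.

D(C=O) ≈ 828 kJ/mol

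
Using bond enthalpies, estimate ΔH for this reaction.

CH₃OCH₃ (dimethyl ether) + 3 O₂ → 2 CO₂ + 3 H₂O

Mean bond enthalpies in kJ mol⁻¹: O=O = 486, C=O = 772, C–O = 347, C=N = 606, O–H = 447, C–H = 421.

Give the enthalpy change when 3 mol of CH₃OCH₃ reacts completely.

ΔH = −3276 kJ

Bonds broken (reactants):
  C–H: 6 × 421 = 2526
  C–O: 2 × 347 = 694
  O=O: 3 × 486 = 1458
  Σ(broken) = 4678 kJ
Bonds formed (products):
  C=O: 4 × 772 = 3088
  O–H: 6 × 447 = 2682
  Σ(formed) = 5770 kJ
ΔH = Σ(broken) − Σ(formed) = 4678 − 5770 = −1092 kJ
For 3× the reaction as written: 3 × (−1092) = −3276 kJ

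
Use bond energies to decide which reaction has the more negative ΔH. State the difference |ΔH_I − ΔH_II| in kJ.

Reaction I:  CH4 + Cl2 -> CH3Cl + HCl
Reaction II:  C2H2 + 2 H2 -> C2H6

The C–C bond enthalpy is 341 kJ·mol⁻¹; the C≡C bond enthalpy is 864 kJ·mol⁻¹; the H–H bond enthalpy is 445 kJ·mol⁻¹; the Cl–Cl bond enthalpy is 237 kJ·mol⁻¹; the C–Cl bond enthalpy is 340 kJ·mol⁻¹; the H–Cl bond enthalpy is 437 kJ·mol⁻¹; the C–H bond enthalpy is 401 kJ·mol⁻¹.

Reaction II, by 52 kJ

Reaction I:
  Bonds broken (reactants):
    C–H: 4 × 401 = 1604
    Cl–Cl: 1 × 237 = 237
    Σ(broken) = 1841 kJ
  Bonds formed (products):
    C–Cl: 1 × 340 = 340
    C–H: 3 × 401 = 1203
    H–Cl: 1 × 437 = 437
    Σ(formed) = 1980 kJ
  ΔH_I = 1841 − 1980 = −139 kJ
Reaction II:
  Bonds broken (reactants):
    C≡C: 1 × 864 = 864
    C–H: 2 × 401 = 802
    H–H: 2 × 445 = 890
    Σ(broken) = 2556 kJ
  Bonds formed (products):
    C–C: 1 × 341 = 341
    C–H: 6 × 401 = 2406
    Σ(formed) = 2747 kJ
  ΔH_II = 2556 − 2747 = −191 kJ
ΔH_I − ΔH_II = +52 kJ, so reaction II has the more negative ΔH; |ΔH_I − ΔH_II| = 52 kJ.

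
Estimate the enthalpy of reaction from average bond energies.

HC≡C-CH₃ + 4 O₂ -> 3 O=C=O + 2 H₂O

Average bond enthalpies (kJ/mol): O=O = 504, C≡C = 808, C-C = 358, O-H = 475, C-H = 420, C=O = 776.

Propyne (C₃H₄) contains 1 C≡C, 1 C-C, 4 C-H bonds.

ΔH ≈ −1694 kJ

Bonds broken (reactants):
  C≡C: 1 × 808 = 808
  C-C: 1 × 358 = 358
  C-H: 4 × 420 = 1680
  O=O: 4 × 504 = 2016
  Σ(broken) = 4862 kJ
Bonds formed (products):
  C=O: 6 × 776 = 4656
  O-H: 4 × 475 = 1900
  Σ(formed) = 6556 kJ
ΔH = Σ(broken) − Σ(formed) = 4862 − 6556 = −1694 kJ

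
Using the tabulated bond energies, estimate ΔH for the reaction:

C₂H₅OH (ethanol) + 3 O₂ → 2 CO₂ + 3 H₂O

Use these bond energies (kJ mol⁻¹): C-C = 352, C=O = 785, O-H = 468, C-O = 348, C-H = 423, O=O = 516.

ΔH ≈ −1117 kJ

Bonds broken (reactants):
  C-C: 1 × 352 = 352
  C-H: 5 × 423 = 2115
  C-O: 1 × 348 = 348
  O-H: 1 × 468 = 468
  O=O: 3 × 516 = 1548
  Σ(broken) = 4831 kJ
Bonds formed (products):
  C=O: 4 × 785 = 3140
  O-H: 6 × 468 = 2808
  Σ(formed) = 5948 kJ
ΔH = Σ(broken) − Σ(formed) = 4831 − 5948 = −1117 kJ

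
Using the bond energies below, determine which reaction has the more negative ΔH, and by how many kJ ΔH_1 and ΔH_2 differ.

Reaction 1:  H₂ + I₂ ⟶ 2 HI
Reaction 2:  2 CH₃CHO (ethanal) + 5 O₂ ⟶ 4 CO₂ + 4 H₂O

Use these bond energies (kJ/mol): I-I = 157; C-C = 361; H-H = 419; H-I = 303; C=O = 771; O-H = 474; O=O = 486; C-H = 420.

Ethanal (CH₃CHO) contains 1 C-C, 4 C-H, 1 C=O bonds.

Reaction 1:
  Bonds broken (reactants):
    H-H: 1 × 419 = 419
    I-I: 1 × 157 = 157
    Σ(broken) = 576 kJ
  Bonds formed (products):
    H-I: 2 × 303 = 606
    Σ(formed) = 606 kJ
  ΔH_1 = 576 − 606 = −30 kJ
Reaction 2:
  Bonds broken (reactants):
    C-C: 2 × 361 = 722
    C-H: 8 × 420 = 3360
    C=O: 2 × 771 = 1542
    O=O: 5 × 486 = 2430
    Σ(broken) = 8054 kJ
  Bonds formed (products):
    C=O: 8 × 771 = 6168
    O-H: 8 × 474 = 3792
    Σ(formed) = 9960 kJ
  ΔH_2 = 8054 − 9960 = −1906 kJ
ΔH_1 − ΔH_2 = +1876 kJ, so reaction 2 has the more negative ΔH; |ΔH_1 − ΔH_2| = 1876 kJ.

Reaction 2, by 1876 kJ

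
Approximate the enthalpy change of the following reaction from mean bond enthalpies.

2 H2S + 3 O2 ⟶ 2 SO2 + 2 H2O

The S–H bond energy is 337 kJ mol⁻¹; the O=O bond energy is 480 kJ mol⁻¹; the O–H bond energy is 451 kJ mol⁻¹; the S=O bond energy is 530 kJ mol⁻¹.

ΔH ≈ −1136 kJ

Bonds broken (reactants):
  O=O: 3 × 480 = 1440
  S–H: 4 × 337 = 1348
  Σ(broken) = 2788 kJ
Bonds formed (products):
  O–H: 4 × 451 = 1804
  S=O: 4 × 530 = 2120
  Σ(formed) = 3924 kJ
ΔH = Σ(broken) − Σ(formed) = 2788 − 3924 = −1136 kJ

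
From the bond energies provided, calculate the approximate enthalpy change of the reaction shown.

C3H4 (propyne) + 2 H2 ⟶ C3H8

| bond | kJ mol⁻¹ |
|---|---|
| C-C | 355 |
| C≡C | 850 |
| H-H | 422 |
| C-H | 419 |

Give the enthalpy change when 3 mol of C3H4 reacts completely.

Bonds broken (reactants):
  C≡C: 1 × 850 = 850
  C-C: 1 × 355 = 355
  C-H: 4 × 419 = 1676
  H-H: 2 × 422 = 844
  Σ(broken) = 3725 kJ
Bonds formed (products):
  C-C: 2 × 355 = 710
  C-H: 8 × 419 = 3352
  Σ(formed) = 4062 kJ
ΔH = Σ(broken) − Σ(formed) = 3725 − 4062 = −337 kJ
For 3× the reaction as written: 3 × (−337) = −1011 kJ

ΔH = −1011 kJ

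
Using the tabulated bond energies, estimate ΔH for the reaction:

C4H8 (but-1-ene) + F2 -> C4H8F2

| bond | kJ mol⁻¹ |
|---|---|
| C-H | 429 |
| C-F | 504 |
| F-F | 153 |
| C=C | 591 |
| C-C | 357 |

ΔH ≈ −621 kJ

Bonds broken (reactants):
  C-C: 2 × 357 = 714
  C-H: 8 × 429 = 3432
  C=C: 1 × 591 = 591
  F-F: 1 × 153 = 153
  Σ(broken) = 4890 kJ
Bonds formed (products):
  C-C: 3 × 357 = 1071
  C-F: 2 × 504 = 1008
  C-H: 8 × 429 = 3432
  Σ(formed) = 5511 kJ
ΔH = Σ(broken) − Σ(formed) = 4890 − 5511 = −621 kJ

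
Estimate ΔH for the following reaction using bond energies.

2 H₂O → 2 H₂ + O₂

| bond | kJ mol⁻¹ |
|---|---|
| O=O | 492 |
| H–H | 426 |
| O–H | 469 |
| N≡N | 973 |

Bonds broken (reactants):
  O–H: 4 × 469 = 1876
  Σ(broken) = 1876 kJ
Bonds formed (products):
  H–H: 2 × 426 = 852
  O=O: 1 × 492 = 492
  Σ(formed) = 1344 kJ
ΔH = Σ(broken) − Σ(formed) = 1876 − 1344 = +532 kJ

ΔH ≈ +532 kJ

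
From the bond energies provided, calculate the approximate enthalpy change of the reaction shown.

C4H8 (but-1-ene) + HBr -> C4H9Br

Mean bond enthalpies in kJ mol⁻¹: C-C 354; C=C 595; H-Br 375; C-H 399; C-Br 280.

Bonds broken (reactants):
  C-C: 2 × 354 = 708
  C-H: 8 × 399 = 3192
  C=C: 1 × 595 = 595
  H-Br: 1 × 375 = 375
  Σ(broken) = 4870 kJ
Bonds formed (products):
  C-Br: 1 × 280 = 280
  C-C: 3 × 354 = 1062
  C-H: 9 × 399 = 3591
  Σ(formed) = 4933 kJ
ΔH = Σ(broken) − Σ(formed) = 4870 − 4933 = −63 kJ

ΔH ≈ −63 kJ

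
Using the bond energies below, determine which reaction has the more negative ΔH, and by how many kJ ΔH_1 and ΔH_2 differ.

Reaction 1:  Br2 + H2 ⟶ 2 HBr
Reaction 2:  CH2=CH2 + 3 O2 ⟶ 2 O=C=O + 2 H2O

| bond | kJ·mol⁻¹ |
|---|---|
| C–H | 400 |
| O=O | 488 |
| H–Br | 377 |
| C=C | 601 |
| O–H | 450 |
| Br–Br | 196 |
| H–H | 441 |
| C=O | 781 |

Reaction 1:
  Bonds broken (reactants):
    Br–Br: 1 × 196 = 196
    H–H: 1 × 441 = 441
    Σ(broken) = 637 kJ
  Bonds formed (products):
    H–Br: 2 × 377 = 754
    Σ(formed) = 754 kJ
  ΔH_1 = 637 − 754 = −117 kJ
Reaction 2:
  Bonds broken (reactants):
    C–H: 4 × 400 = 1600
    C=C: 1 × 601 = 601
    O=O: 3 × 488 = 1464
    Σ(broken) = 3665 kJ
  Bonds formed (products):
    C=O: 4 × 781 = 3124
    O–H: 4 × 450 = 1800
    Σ(formed) = 4924 kJ
  ΔH_2 = 3665 − 4924 = −1259 kJ
ΔH_1 − ΔH_2 = +1142 kJ, so reaction 2 has the more negative ΔH; |ΔH_1 − ΔH_2| = 1142 kJ.

Reaction 2, by 1142 kJ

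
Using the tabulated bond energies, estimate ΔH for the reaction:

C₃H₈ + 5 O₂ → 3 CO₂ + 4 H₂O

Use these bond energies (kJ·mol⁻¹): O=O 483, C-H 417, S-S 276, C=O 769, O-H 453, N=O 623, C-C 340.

Bonds broken (reactants):
  C-C: 2 × 340 = 680
  C-H: 8 × 417 = 3336
  O=O: 5 × 483 = 2415
  Σ(broken) = 6431 kJ
Bonds formed (products):
  C=O: 6 × 769 = 4614
  O-H: 8 × 453 = 3624
  Σ(formed) = 8238 kJ
ΔH = Σ(broken) − Σ(formed) = 6431 − 8238 = −1807 kJ

ΔH ≈ −1807 kJ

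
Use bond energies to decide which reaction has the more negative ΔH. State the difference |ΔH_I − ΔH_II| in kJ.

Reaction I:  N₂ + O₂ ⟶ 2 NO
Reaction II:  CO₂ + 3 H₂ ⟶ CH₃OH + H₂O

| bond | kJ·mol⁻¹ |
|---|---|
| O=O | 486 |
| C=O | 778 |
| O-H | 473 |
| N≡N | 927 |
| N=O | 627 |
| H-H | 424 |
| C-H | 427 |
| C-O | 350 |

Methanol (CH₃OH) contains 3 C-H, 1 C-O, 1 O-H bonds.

Reaction II, by 381 kJ

Reaction I:
  Bonds broken (reactants):
    N≡N: 1 × 927 = 927
    O=O: 1 × 486 = 486
    Σ(broken) = 1413 kJ
  Bonds formed (products):
    N=O: 2 × 627 = 1254
    Σ(formed) = 1254 kJ
  ΔH_I = 1413 − 1254 = +159 kJ
Reaction II:
  Bonds broken (reactants):
    C=O: 2 × 778 = 1556
    H-H: 3 × 424 = 1272
    Σ(broken) = 2828 kJ
  Bonds formed (products):
    C-H: 3 × 427 = 1281
    C-O: 1 × 350 = 350
    O-H: 3 × 473 = 1419
    Σ(formed) = 3050 kJ
  ΔH_II = 2828 − 3050 = −222 kJ
ΔH_I − ΔH_II = +381 kJ, so reaction II has the more negative ΔH; |ΔH_I − ΔH_II| = 381 kJ.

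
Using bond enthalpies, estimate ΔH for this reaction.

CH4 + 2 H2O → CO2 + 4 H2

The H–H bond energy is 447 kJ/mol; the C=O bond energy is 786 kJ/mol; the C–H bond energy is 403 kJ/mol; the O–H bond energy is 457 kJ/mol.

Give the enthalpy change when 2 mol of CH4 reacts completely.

ΔH = +160 kJ

Bonds broken (reactants):
  C–H: 4 × 403 = 1612
  O–H: 4 × 457 = 1828
  Σ(broken) = 3440 kJ
Bonds formed (products):
  C=O: 2 × 786 = 1572
  H–H: 4 × 447 = 1788
  Σ(formed) = 3360 kJ
ΔH = Σ(broken) − Σ(formed) = 3440 − 3360 = +80 kJ
For 2× the reaction as written: 2 × (+80) = +160 kJ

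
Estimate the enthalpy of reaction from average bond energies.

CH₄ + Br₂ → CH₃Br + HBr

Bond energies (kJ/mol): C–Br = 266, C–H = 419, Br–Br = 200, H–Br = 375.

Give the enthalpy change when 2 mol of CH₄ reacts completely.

Bonds broken (reactants):
  Br–Br: 1 × 200 = 200
  C–H: 4 × 419 = 1676
  Σ(broken) = 1876 kJ
Bonds formed (products):
  C–Br: 1 × 266 = 266
  C–H: 3 × 419 = 1257
  H–Br: 1 × 375 = 375
  Σ(formed) = 1898 kJ
ΔH = Σ(broken) − Σ(formed) = 1876 − 1898 = −22 kJ
For 2× the reaction as written: 2 × (−22) = −44 kJ

ΔH = −44 kJ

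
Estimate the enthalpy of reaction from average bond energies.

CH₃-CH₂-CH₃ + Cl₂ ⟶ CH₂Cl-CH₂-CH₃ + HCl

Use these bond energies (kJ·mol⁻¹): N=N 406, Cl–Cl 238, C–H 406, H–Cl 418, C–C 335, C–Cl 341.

Bonds broken (reactants):
  C–C: 2 × 335 = 670
  C–H: 8 × 406 = 3248
  Cl–Cl: 1 × 238 = 238
  Σ(broken) = 4156 kJ
Bonds formed (products):
  C–C: 2 × 335 = 670
  C–Cl: 1 × 341 = 341
  C–H: 7 × 406 = 2842
  H–Cl: 1 × 418 = 418
  Σ(formed) = 4271 kJ
ΔH = Σ(broken) − Σ(formed) = 4156 − 4271 = −115 kJ

ΔH ≈ −115 kJ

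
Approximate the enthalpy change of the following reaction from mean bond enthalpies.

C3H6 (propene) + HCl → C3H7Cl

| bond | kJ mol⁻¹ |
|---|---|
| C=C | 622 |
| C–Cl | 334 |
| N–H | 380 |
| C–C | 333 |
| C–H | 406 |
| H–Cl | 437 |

ΔH ≈ −14 kJ

Bonds broken (reactants):
  C–C: 1 × 333 = 333
  C–H: 6 × 406 = 2436
  C=C: 1 × 622 = 622
  H–Cl: 1 × 437 = 437
  Σ(broken) = 3828 kJ
Bonds formed (products):
  C–C: 2 × 333 = 666
  C–Cl: 1 × 334 = 334
  C–H: 7 × 406 = 2842
  Σ(formed) = 3842 kJ
ΔH = Σ(broken) − Σ(formed) = 3828 − 3842 = −14 kJ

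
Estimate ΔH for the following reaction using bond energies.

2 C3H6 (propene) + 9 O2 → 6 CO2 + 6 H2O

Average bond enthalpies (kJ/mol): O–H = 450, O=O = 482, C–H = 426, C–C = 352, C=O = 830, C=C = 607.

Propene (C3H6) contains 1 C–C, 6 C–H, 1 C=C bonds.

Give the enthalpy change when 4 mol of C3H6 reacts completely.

Bonds broken (reactants):
  C–C: 2 × 352 = 704
  C–H: 12 × 426 = 5112
  C=C: 2 × 607 = 1214
  O=O: 9 × 482 = 4338
  Σ(broken) = 11368 kJ
Bonds formed (products):
  C=O: 12 × 830 = 9960
  O–H: 12 × 450 = 5400
  Σ(formed) = 15360 kJ
ΔH = Σ(broken) − Σ(formed) = 11368 − 15360 = −3992 kJ
For 2× the reaction as written: 2 × (−3992) = −7984 kJ

ΔH = −7984 kJ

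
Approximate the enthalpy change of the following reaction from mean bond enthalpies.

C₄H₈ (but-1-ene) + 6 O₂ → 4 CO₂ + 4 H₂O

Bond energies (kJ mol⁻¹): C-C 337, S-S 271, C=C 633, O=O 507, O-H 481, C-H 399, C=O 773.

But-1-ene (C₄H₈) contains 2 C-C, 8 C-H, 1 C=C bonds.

ΔH ≈ −2491 kJ

Bonds broken (reactants):
  C-C: 2 × 337 = 674
  C-H: 8 × 399 = 3192
  C=C: 1 × 633 = 633
  O=O: 6 × 507 = 3042
  Σ(broken) = 7541 kJ
Bonds formed (products):
  C=O: 8 × 773 = 6184
  O-H: 8 × 481 = 3848
  Σ(formed) = 10032 kJ
ΔH = Σ(broken) − Σ(formed) = 7541 − 10032 = −2491 kJ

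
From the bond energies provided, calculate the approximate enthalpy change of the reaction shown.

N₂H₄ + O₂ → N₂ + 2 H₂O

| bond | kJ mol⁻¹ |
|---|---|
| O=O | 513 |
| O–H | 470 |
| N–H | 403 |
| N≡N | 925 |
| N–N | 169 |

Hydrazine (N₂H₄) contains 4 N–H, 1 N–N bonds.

ΔH ≈ −511 kJ

Bonds broken (reactants):
  N–H: 4 × 403 = 1612
  N–N: 1 × 169 = 169
  O=O: 1 × 513 = 513
  Σ(broken) = 2294 kJ
Bonds formed (products):
  N≡N: 1 × 925 = 925
  O–H: 4 × 470 = 1880
  Σ(formed) = 2805 kJ
ΔH = Σ(broken) − Σ(formed) = 2294 − 2805 = −511 kJ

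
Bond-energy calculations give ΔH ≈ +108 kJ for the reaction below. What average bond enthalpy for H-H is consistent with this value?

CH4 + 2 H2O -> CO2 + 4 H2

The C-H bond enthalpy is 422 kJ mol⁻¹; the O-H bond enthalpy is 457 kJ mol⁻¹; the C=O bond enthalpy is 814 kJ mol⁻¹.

Let D be the H-H bond energy.
Σ(broken) = 4×422 + 4×457 = 3516
Σ(formed) = 2×814 + 4×D = 1628 + 4D
ΔH = Σ(broken) − Σ(formed) = (3516) − (1628 + 4D) = +1888 − 4D
Setting this equal to +108 kJ gives 4D = 1780, so D = 445 kJ/mol.

D(H-H) ≈ 445 kJ/mol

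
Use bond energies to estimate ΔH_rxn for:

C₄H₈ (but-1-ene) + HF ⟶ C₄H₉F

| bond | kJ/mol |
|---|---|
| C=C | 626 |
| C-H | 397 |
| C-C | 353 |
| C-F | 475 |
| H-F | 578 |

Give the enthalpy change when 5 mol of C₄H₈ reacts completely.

Bonds broken (reactants):
  C-C: 2 × 353 = 706
  C-H: 8 × 397 = 3176
  C=C: 1 × 626 = 626
  H-F: 1 × 578 = 578
  Σ(broken) = 5086 kJ
Bonds formed (products):
  C-C: 3 × 353 = 1059
  C-F: 1 × 475 = 475
  C-H: 9 × 397 = 3573
  Σ(formed) = 5107 kJ
ΔH = Σ(broken) − Σ(formed) = 5086 − 5107 = −21 kJ
For 5× the reaction as written: 5 × (−21) = −105 kJ

ΔH = −105 kJ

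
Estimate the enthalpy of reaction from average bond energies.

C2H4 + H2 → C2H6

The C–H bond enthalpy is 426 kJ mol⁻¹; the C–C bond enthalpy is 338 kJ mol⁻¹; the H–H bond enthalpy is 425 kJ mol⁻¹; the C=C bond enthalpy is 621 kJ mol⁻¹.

Bonds broken (reactants):
  C–H: 4 × 426 = 1704
  C=C: 1 × 621 = 621
  H–H: 1 × 425 = 425
  Σ(broken) = 2750 kJ
Bonds formed (products):
  C–C: 1 × 338 = 338
  C–H: 6 × 426 = 2556
  Σ(formed) = 2894 kJ
ΔH = Σ(broken) − Σ(formed) = 2750 − 2894 = −144 kJ

ΔH ≈ −144 kJ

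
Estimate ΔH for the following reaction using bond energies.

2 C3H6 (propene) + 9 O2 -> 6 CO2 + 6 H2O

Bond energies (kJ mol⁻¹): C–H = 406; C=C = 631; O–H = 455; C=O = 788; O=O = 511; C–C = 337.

ΔH ≈ −3509 kJ

Bonds broken (reactants):
  C–C: 2 × 337 = 674
  C–H: 12 × 406 = 4872
  C=C: 2 × 631 = 1262
  O=O: 9 × 511 = 4599
  Σ(broken) = 11407 kJ
Bonds formed (products):
  C=O: 12 × 788 = 9456
  O–H: 12 × 455 = 5460
  Σ(formed) = 14916 kJ
ΔH = Σ(broken) − Σ(formed) = 11407 − 14916 = −3509 kJ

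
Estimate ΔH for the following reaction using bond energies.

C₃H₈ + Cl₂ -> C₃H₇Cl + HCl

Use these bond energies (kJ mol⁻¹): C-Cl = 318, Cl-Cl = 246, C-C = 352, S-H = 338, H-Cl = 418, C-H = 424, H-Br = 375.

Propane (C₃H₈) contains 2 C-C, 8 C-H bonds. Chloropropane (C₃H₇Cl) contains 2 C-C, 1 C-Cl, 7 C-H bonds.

Bonds broken (reactants):
  C-C: 2 × 352 = 704
  C-H: 8 × 424 = 3392
  Cl-Cl: 1 × 246 = 246
  Σ(broken) = 4342 kJ
Bonds formed (products):
  C-C: 2 × 352 = 704
  C-Cl: 1 × 318 = 318
  C-H: 7 × 424 = 2968
  H-Cl: 1 × 418 = 418
  Σ(formed) = 4408 kJ
ΔH = Σ(broken) − Σ(formed) = 4342 − 4408 = −66 kJ

ΔH ≈ −66 kJ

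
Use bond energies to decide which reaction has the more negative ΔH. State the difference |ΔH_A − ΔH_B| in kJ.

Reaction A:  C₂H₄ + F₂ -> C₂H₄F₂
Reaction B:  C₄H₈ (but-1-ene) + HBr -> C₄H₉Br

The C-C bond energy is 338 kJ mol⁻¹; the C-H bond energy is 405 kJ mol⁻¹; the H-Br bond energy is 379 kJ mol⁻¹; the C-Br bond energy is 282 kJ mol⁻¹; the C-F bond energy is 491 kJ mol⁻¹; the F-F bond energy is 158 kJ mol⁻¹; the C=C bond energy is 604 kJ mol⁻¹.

Reaction A:
  Bonds broken (reactants):
    C-H: 4 × 405 = 1620
    C=C: 1 × 604 = 604
    F-F: 1 × 158 = 158
    Σ(broken) = 2382 kJ
  Bonds formed (products):
    C-C: 1 × 338 = 338
    C-F: 2 × 491 = 982
    C-H: 4 × 405 = 1620
    Σ(formed) = 2940 kJ
  ΔH_A = 2382 − 2940 = −558 kJ
Reaction B:
  Bonds broken (reactants):
    C-C: 2 × 338 = 676
    C-H: 8 × 405 = 3240
    C=C: 1 × 604 = 604
    H-Br: 1 × 379 = 379
    Σ(broken) = 4899 kJ
  Bonds formed (products):
    C-Br: 1 × 282 = 282
    C-C: 3 × 338 = 1014
    C-H: 9 × 405 = 3645
    Σ(formed) = 4941 kJ
  ΔH_B = 4899 − 4941 = −42 kJ
ΔH_A − ΔH_B = −516 kJ, so reaction A has the more negative ΔH; |ΔH_A − ΔH_B| = 516 kJ.

Reaction A, by 516 kJ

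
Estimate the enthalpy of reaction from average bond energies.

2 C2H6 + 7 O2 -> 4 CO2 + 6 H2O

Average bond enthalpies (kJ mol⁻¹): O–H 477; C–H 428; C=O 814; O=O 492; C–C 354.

Bonds broken (reactants):
  C–C: 2 × 354 = 708
  C–H: 12 × 428 = 5136
  O=O: 7 × 492 = 3444
  Σ(broken) = 9288 kJ
Bonds formed (products):
  C=O: 8 × 814 = 6512
  O–H: 12 × 477 = 5724
  Σ(formed) = 12236 kJ
ΔH = Σ(broken) − Σ(formed) = 9288 − 12236 = −2948 kJ

ΔH ≈ −2948 kJ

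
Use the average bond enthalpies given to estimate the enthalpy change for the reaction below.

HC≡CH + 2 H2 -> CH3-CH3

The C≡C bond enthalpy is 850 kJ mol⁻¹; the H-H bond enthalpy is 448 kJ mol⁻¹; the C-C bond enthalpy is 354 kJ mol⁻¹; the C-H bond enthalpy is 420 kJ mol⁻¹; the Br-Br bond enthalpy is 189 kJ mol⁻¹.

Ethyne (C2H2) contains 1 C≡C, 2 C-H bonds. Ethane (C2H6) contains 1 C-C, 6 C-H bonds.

ΔH ≈ −288 kJ

Bonds broken (reactants):
  C≡C: 1 × 850 = 850
  C-H: 2 × 420 = 840
  H-H: 2 × 448 = 896
  Σ(broken) = 2586 kJ
Bonds formed (products):
  C-C: 1 × 354 = 354
  C-H: 6 × 420 = 2520
  Σ(formed) = 2874 kJ
ΔH = Σ(broken) − Σ(formed) = 2586 − 2874 = −288 kJ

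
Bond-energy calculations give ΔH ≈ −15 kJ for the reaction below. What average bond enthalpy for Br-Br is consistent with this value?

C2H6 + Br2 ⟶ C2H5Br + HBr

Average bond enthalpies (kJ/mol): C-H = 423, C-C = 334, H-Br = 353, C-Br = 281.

D(Br-Br) ≈ 196 kJ/mol

Let D be the Br-Br bond energy.
Σ(broken) = 1×D + 1×334 + 6×423 = 2872 + D
Σ(formed) = 1×281 + 1×334 + 5×423 + 1×353 = 3083
ΔH = Σ(broken) − Σ(formed) = (2872 + D) − (3083) = −211 + D
Setting this equal to −15 kJ gives D = 196 kJ/mol.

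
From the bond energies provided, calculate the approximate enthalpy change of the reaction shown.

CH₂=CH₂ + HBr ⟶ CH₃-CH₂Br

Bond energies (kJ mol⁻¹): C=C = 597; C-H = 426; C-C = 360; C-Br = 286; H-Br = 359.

Bonds broken (reactants):
  C-H: 4 × 426 = 1704
  C=C: 1 × 597 = 597
  H-Br: 1 × 359 = 359
  Σ(broken) = 2660 kJ
Bonds formed (products):
  C-Br: 1 × 286 = 286
  C-C: 1 × 360 = 360
  C-H: 5 × 426 = 2130
  Σ(formed) = 2776 kJ
ΔH = Σ(broken) − Σ(formed) = 2660 − 2776 = −116 kJ

ΔH ≈ −116 kJ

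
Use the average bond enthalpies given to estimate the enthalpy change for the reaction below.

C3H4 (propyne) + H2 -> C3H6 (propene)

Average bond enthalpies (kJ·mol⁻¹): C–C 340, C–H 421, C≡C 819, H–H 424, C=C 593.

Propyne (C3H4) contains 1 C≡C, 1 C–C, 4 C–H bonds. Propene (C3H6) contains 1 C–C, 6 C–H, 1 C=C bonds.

ΔH ≈ −192 kJ

Bonds broken (reactants):
  C≡C: 1 × 819 = 819
  C–C: 1 × 340 = 340
  C–H: 4 × 421 = 1684
  H–H: 1 × 424 = 424
  Σ(broken) = 3267 kJ
Bonds formed (products):
  C–C: 1 × 340 = 340
  C–H: 6 × 421 = 2526
  C=C: 1 × 593 = 593
  Σ(formed) = 3459 kJ
ΔH = Σ(broken) − Σ(formed) = 3267 − 3459 = −192 kJ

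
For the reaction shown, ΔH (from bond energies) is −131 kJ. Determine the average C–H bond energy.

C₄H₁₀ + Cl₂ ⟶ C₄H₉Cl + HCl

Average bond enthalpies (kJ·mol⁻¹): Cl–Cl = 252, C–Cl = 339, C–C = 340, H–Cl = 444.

Let D be the C–H bond energy.
Σ(broken) = 3×340 + 10×D + 1×252 = 1272 + 10D
Σ(formed) = 3×340 + 1×339 + 9×D + 1×444 = 1803 + 9D
ΔH = Σ(broken) − Σ(formed) = (1272 + 10D) − (1803 + 9D) = −531 + D
Setting this equal to −131 kJ gives D = 400 kJ/mol.

D(C–H) ≈ 400 kJ/mol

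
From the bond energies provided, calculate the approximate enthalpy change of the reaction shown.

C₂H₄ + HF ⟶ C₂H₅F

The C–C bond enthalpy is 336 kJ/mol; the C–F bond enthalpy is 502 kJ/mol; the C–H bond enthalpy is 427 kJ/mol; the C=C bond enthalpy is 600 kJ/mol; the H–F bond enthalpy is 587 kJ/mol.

Bonds broken (reactants):
  C–H: 4 × 427 = 1708
  C=C: 1 × 600 = 600
  H–F: 1 × 587 = 587
  Σ(broken) = 2895 kJ
Bonds formed (products):
  C–C: 1 × 336 = 336
  C–F: 1 × 502 = 502
  C–H: 5 × 427 = 2135
  Σ(formed) = 2973 kJ
ΔH = Σ(broken) − Σ(formed) = 2895 − 2973 = −78 kJ

ΔH ≈ −78 kJ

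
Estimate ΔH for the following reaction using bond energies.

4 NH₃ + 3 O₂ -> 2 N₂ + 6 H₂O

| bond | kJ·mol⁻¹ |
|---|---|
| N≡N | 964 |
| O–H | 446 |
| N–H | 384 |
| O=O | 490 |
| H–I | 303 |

Bonds broken (reactants):
  N–H: 12 × 384 = 4608
  O=O: 3 × 490 = 1470
  Σ(broken) = 6078 kJ
Bonds formed (products):
  N≡N: 2 × 964 = 1928
  O–H: 12 × 446 = 5352
  Σ(formed) = 7280 kJ
ΔH = Σ(broken) − Σ(formed) = 6078 − 7280 = −1202 kJ

ΔH ≈ −1202 kJ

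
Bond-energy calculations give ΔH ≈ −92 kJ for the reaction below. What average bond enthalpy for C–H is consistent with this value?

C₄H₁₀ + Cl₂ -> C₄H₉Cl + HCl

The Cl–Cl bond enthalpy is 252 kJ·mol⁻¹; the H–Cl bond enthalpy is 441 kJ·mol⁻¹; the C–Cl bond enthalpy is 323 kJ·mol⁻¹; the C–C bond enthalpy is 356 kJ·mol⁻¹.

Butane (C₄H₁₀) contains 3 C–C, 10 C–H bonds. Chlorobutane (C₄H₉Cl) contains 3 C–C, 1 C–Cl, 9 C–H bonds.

D(C–H) ≈ 420 kJ/mol

Let D be the C–H bond energy.
Σ(broken) = 3×356 + 10×D + 1×252 = 1320 + 10D
Σ(formed) = 3×356 + 1×323 + 9×D + 1×441 = 1832 + 9D
ΔH = Σ(broken) − Σ(formed) = (1320 + 10D) − (1832 + 9D) = −512 + D
Setting this equal to −92 kJ gives D = 420 kJ/mol.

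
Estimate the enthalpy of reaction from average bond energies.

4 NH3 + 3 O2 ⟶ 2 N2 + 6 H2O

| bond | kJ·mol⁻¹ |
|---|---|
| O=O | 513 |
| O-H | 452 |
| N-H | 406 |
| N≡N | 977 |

ΔH ≈ −967 kJ

Bonds broken (reactants):
  N-H: 12 × 406 = 4872
  O=O: 3 × 513 = 1539
  Σ(broken) = 6411 kJ
Bonds formed (products):
  N≡N: 2 × 977 = 1954
  O-H: 12 × 452 = 5424
  Σ(formed) = 7378 kJ
ΔH = Σ(broken) − Σ(formed) = 6411 − 7378 = −967 kJ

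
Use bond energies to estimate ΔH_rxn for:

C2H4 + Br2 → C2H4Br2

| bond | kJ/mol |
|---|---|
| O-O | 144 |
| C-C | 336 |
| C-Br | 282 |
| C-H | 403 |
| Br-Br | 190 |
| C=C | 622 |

ΔH ≈ −88 kJ

Bonds broken (reactants):
  Br-Br: 1 × 190 = 190
  C-H: 4 × 403 = 1612
  C=C: 1 × 622 = 622
  Σ(broken) = 2424 kJ
Bonds formed (products):
  C-Br: 2 × 282 = 564
  C-C: 1 × 336 = 336
  C-H: 4 × 403 = 1612
  Σ(formed) = 2512 kJ
ΔH = Σ(broken) − Σ(formed) = 2424 − 2512 = −88 kJ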